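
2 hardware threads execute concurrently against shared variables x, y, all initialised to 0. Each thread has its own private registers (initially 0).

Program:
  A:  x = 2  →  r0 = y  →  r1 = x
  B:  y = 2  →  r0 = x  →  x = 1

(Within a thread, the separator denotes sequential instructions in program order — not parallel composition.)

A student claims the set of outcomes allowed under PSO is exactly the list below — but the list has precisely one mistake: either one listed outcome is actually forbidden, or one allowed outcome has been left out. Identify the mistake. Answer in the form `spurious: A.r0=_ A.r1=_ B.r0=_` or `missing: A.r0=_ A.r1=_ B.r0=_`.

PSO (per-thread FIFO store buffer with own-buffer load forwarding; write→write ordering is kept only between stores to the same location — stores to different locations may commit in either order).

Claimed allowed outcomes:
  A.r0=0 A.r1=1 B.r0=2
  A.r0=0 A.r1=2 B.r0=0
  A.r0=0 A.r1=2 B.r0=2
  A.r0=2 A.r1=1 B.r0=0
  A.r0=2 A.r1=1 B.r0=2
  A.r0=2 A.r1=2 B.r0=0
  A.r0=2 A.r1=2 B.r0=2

missing: A.r0=0 A.r1=1 B.r0=0

outcome vector order: (A.r0,A.r1,B.r0)
PSO: 8 outcomes — {0/1/0, 0/1/2, 0/2/0, 0/2/2, 2/1/0, 2/1/2, 2/2/0, 2/2/2}
PSO∖claimed = {0/1/0}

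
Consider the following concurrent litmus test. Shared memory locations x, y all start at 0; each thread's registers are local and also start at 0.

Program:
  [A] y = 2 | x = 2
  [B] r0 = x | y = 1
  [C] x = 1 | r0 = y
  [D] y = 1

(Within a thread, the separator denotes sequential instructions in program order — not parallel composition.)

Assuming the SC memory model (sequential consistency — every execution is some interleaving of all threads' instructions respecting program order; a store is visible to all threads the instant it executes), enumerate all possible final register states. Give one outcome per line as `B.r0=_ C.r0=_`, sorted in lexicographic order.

outcome vector order: (B.r0,C.r0)
|SC outcomes| = 9

B.r0=0 C.r0=0
B.r0=0 C.r0=1
B.r0=0 C.r0=2
B.r0=1 C.r0=0
B.r0=1 C.r0=1
B.r0=1 C.r0=2
B.r0=2 C.r0=0
B.r0=2 C.r0=1
B.r0=2 C.r0=2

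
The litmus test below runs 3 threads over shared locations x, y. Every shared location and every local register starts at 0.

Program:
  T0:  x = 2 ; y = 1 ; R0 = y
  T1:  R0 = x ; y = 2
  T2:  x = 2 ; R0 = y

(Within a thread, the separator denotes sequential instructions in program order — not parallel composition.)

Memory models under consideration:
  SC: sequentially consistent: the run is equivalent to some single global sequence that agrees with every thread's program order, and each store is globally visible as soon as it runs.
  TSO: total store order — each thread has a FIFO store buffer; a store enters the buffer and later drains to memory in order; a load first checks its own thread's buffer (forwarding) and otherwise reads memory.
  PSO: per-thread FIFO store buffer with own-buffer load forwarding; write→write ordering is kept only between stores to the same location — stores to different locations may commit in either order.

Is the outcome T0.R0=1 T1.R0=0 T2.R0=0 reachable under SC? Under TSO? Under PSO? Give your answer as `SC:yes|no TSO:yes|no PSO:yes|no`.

SC:yes TSO:yes PSO:yes

outcome vector order: (T0.R0,T1.R0,T2.R0)
SC (12): 100; 101; 102; 120; 121; 122; 200; 201; 202; 220; 221; 222
TSO (12): 100; 101; 102; 120; 121; 122; 200; 201; 202; 220; 221; 222
PSO (12): 100; 101; 102; 120; 121; 122; 200; 201; 202; 220; 221; 222
target 100 ∈ {SC,TSO,PSO}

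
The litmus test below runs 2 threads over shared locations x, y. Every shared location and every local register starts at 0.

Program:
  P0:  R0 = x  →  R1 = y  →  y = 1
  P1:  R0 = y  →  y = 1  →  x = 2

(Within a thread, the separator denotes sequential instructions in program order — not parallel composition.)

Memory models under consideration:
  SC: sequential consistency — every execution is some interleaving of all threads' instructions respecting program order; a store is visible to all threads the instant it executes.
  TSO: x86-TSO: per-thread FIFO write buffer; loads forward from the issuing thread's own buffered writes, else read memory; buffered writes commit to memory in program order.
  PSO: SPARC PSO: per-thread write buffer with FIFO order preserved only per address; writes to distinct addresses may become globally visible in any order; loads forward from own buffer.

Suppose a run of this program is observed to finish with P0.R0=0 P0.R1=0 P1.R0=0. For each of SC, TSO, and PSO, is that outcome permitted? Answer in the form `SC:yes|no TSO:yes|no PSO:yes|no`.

outcome vector order: (P0.R0,P0.R1,P1.R0)
SC: 4 outcomes — {0/0/0, 0/0/1, 0/1/0, 2/1/0}
TSO: 4 outcomes — {0/0/0, 0/0/1, 0/1/0, 2/1/0}
PSO: 5 outcomes — {0/0/0, 0/0/1, 0/1/0, 2/0/0, 2/1/0}
target 0/0/0 ∈ {SC,TSO,PSO}

SC:yes TSO:yes PSO:yes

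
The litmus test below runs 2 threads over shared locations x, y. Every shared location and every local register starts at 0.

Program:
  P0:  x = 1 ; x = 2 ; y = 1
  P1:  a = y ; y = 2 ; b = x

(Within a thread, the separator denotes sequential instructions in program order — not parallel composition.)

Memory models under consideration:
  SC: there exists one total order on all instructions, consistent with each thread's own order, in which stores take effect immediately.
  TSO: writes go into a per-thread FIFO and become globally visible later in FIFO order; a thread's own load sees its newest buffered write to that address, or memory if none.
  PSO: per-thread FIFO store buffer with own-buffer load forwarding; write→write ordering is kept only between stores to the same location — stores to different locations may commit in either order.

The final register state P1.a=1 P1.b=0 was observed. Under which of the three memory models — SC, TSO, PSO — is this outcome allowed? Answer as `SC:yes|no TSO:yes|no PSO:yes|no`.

outcome vector order: (P1.a,P1.b)
under SC → 00, 01, 02, 12
under TSO → 00, 01, 02, 12
under PSO → 00, 01, 02, 10, 11, 12
target 10 ∈ {PSO}

SC:no TSO:no PSO:yes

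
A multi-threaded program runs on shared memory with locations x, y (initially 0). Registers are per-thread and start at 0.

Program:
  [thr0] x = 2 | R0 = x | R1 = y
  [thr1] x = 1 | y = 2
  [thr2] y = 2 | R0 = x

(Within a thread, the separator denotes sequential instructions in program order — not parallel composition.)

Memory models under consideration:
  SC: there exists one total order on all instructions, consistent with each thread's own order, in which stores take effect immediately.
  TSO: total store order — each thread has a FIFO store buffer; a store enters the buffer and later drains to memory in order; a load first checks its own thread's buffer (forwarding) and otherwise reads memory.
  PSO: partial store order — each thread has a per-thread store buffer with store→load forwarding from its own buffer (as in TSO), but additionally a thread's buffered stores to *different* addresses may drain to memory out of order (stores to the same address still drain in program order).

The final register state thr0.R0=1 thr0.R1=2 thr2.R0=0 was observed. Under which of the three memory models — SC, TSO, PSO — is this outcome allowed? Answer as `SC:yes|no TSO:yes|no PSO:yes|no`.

SC:yes TSO:yes PSO:yes

outcome vector order: (thr0.R0,thr0.R1,thr2.R0)
SC: 9 outcomes — {1/0/1, 1/2/0, 1/2/1, 1/2/2, 2/0/1, 2/0/2, 2/2/0, 2/2/1, 2/2/2}
TSO: 12 outcomes — {1/0/0, 1/0/1, 1/0/2, 1/2/0, 1/2/1, 1/2/2, 2/0/0, 2/0/1, 2/0/2, 2/2/0, 2/2/1, 2/2/2}
PSO: 12 outcomes — {1/0/0, 1/0/1, 1/0/2, 1/2/0, 1/2/1, 1/2/2, 2/0/0, 2/0/1, 2/0/2, 2/2/0, 2/2/1, 2/2/2}
target 1/2/0 ∈ {SC,TSO,PSO}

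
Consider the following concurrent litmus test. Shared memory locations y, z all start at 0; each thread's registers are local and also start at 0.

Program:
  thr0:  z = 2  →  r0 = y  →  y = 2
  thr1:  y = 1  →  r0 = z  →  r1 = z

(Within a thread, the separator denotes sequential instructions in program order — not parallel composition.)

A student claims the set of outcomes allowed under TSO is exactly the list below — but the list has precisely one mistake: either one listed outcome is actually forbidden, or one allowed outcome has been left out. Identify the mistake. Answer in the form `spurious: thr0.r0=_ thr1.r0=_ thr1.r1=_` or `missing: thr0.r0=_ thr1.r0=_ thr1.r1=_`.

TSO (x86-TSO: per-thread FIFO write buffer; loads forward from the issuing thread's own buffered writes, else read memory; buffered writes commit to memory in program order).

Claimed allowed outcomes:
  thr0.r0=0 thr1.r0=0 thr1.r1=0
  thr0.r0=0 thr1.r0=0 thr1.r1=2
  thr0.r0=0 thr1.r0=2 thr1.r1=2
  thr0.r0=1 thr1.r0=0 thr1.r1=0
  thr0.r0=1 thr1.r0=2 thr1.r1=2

outcome vector order: (thr0.r0,thr1.r0,thr1.r1)
under TSO → (0,0,0); (0,0,2); (0,2,2); (1,0,0); (1,0,2); (1,2,2)
TSO∖claimed = {(1,0,2)}

missing: thr0.r0=1 thr1.r0=0 thr1.r1=2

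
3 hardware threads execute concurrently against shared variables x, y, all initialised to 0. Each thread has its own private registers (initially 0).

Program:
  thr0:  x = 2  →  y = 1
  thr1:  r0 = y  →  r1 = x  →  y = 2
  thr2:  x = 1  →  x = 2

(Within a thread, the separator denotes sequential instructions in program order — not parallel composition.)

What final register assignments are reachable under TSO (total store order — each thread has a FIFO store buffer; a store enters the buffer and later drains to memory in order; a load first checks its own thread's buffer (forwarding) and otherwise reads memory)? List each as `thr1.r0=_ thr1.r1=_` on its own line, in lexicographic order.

thr1.r0=0 thr1.r1=0
thr1.r0=0 thr1.r1=1
thr1.r0=0 thr1.r1=2
thr1.r0=1 thr1.r1=1
thr1.r0=1 thr1.r1=2

outcome vector order: (thr1.r0,thr1.r1)
|TSO outcomes| = 5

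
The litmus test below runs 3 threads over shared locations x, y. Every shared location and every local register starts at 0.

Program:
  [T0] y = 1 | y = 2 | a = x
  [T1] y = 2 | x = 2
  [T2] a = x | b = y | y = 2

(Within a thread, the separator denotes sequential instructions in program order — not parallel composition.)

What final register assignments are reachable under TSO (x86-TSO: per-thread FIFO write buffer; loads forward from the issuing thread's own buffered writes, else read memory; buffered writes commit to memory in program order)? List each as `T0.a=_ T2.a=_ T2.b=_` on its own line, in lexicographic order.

outcome vector order: (T0.a,T2.a,T2.b)
|TSO outcomes| = 10

T0.a=0 T2.a=0 T2.b=0
T0.a=0 T2.a=0 T2.b=1
T0.a=0 T2.a=0 T2.b=2
T0.a=0 T2.a=2 T2.b=1
T0.a=0 T2.a=2 T2.b=2
T0.a=2 T2.a=0 T2.b=0
T0.a=2 T2.a=0 T2.b=1
T0.a=2 T2.a=0 T2.b=2
T0.a=2 T2.a=2 T2.b=1
T0.a=2 T2.a=2 T2.b=2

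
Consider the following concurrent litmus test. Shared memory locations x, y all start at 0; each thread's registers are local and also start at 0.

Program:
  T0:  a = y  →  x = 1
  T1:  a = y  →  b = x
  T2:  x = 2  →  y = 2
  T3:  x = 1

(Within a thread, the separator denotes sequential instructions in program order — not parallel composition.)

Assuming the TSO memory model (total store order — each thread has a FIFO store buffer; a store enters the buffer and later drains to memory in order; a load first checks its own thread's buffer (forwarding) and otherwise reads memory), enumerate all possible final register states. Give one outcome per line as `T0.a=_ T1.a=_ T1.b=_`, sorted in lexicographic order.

outcome vector order: (T0.a,T1.a,T1.b)
|TSO outcomes| = 10

T0.a=0 T1.a=0 T1.b=0
T0.a=0 T1.a=0 T1.b=1
T0.a=0 T1.a=0 T1.b=2
T0.a=0 T1.a=2 T1.b=1
T0.a=0 T1.a=2 T1.b=2
T0.a=2 T1.a=0 T1.b=0
T0.a=2 T1.a=0 T1.b=1
T0.a=2 T1.a=0 T1.b=2
T0.a=2 T1.a=2 T1.b=1
T0.a=2 T1.a=2 T1.b=2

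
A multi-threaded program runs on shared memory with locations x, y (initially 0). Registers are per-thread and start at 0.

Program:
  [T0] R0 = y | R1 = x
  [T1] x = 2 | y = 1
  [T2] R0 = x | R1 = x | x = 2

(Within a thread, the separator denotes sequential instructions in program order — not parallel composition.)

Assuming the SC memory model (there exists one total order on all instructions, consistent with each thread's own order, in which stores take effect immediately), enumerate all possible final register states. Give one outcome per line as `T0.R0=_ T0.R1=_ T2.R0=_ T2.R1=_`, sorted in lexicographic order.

outcome vector order: (T0.R0,T0.R1,T2.R0,T2.R1)
|SC outcomes| = 9

T0.R0=0 T0.R1=0 T2.R0=0 T2.R1=0
T0.R0=0 T0.R1=0 T2.R0=0 T2.R1=2
T0.R0=0 T0.R1=0 T2.R0=2 T2.R1=2
T0.R0=0 T0.R1=2 T2.R0=0 T2.R1=0
T0.R0=0 T0.R1=2 T2.R0=0 T2.R1=2
T0.R0=0 T0.R1=2 T2.R0=2 T2.R1=2
T0.R0=1 T0.R1=2 T2.R0=0 T2.R1=0
T0.R0=1 T0.R1=2 T2.R0=0 T2.R1=2
T0.R0=1 T0.R1=2 T2.R0=2 T2.R1=2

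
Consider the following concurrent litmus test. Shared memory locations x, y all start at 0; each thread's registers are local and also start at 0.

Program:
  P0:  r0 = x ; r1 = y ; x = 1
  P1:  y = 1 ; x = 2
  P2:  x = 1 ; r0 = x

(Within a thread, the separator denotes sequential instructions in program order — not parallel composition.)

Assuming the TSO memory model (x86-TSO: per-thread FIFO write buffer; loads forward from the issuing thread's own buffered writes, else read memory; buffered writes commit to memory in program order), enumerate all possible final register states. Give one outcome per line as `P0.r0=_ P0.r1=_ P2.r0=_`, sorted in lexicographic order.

outcome vector order: (P0.r0,P0.r1,P2.r0)
|TSO outcomes| = 10

P0.r0=0 P0.r1=0 P2.r0=1
P0.r0=0 P0.r1=0 P2.r0=2
P0.r0=0 P0.r1=1 P2.r0=1
P0.r0=0 P0.r1=1 P2.r0=2
P0.r0=1 P0.r1=0 P2.r0=1
P0.r0=1 P0.r1=0 P2.r0=2
P0.r0=1 P0.r1=1 P2.r0=1
P0.r0=1 P0.r1=1 P2.r0=2
P0.r0=2 P0.r1=1 P2.r0=1
P0.r0=2 P0.r1=1 P2.r0=2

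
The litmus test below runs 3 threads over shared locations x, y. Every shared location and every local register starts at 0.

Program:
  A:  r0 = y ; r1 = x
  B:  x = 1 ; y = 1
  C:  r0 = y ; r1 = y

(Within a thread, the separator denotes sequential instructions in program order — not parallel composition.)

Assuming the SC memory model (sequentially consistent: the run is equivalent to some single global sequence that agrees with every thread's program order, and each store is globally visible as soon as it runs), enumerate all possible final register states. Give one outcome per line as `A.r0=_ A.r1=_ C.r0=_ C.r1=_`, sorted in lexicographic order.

outcome vector order: (A.r0,A.r1,C.r0,C.r1)
|SC outcomes| = 9

A.r0=0 A.r1=0 C.r0=0 C.r1=0
A.r0=0 A.r1=0 C.r0=0 C.r1=1
A.r0=0 A.r1=0 C.r0=1 C.r1=1
A.r0=0 A.r1=1 C.r0=0 C.r1=0
A.r0=0 A.r1=1 C.r0=0 C.r1=1
A.r0=0 A.r1=1 C.r0=1 C.r1=1
A.r0=1 A.r1=1 C.r0=0 C.r1=0
A.r0=1 A.r1=1 C.r0=0 C.r1=1
A.r0=1 A.r1=1 C.r0=1 C.r1=1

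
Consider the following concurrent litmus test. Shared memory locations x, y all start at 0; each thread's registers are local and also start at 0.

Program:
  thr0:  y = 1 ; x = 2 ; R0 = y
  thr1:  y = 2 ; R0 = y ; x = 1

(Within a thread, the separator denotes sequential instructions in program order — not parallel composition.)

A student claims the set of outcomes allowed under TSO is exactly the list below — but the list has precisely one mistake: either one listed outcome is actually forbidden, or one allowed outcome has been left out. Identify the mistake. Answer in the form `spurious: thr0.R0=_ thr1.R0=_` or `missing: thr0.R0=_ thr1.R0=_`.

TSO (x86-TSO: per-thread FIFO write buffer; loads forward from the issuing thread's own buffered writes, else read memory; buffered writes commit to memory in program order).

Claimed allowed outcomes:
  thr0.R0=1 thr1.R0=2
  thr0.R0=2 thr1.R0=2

missing: thr0.R0=1 thr1.R0=1

outcome vector order: (thr0.R0,thr1.R0)
[TSO] allowed = {<1 1>, <1 2>, <2 2>}
TSO∖claimed = {<1 1>}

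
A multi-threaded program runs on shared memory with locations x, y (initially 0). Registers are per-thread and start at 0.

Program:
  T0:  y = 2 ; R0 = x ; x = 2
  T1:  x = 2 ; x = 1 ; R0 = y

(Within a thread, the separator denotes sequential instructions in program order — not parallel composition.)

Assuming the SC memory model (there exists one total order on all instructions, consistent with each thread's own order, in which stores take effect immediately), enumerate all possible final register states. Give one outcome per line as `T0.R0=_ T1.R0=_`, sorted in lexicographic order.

T0.R0=0 T1.R0=2
T0.R0=1 T1.R0=0
T0.R0=1 T1.R0=2
T0.R0=2 T1.R0=2

outcome vector order: (T0.R0,T1.R0)
|SC outcomes| = 4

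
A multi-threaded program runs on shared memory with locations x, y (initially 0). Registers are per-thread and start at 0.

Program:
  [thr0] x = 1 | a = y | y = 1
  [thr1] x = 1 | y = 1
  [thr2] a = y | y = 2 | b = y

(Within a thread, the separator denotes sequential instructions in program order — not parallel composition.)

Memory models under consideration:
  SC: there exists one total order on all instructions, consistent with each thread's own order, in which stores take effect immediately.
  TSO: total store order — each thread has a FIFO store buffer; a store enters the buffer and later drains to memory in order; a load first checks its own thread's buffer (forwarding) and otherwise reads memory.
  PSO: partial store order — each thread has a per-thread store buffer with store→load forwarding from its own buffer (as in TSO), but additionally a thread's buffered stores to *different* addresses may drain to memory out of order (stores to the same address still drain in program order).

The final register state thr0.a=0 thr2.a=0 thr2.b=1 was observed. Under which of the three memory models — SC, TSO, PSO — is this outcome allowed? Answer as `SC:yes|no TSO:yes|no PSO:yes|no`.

SC:yes TSO:yes PSO:yes

outcome vector order: (thr0.a,thr2.a,thr2.b)
SC (12): (0,0,1), (0,0,2), (0,1,1), (0,1,2), (1,0,1), (1,0,2), (1,1,1), (1,1,2), (2,0,1), (2,0,2), (2,1,1), (2,1,2)
TSO (12): (0,0,1), (0,0,2), (0,1,1), (0,1,2), (1,0,1), (1,0,2), (1,1,1), (1,1,2), (2,0,1), (2,0,2), (2,1,1), (2,1,2)
PSO (12): (0,0,1), (0,0,2), (0,1,1), (0,1,2), (1,0,1), (1,0,2), (1,1,1), (1,1,2), (2,0,1), (2,0,2), (2,1,1), (2,1,2)
target (0,0,1) ∈ {SC,TSO,PSO}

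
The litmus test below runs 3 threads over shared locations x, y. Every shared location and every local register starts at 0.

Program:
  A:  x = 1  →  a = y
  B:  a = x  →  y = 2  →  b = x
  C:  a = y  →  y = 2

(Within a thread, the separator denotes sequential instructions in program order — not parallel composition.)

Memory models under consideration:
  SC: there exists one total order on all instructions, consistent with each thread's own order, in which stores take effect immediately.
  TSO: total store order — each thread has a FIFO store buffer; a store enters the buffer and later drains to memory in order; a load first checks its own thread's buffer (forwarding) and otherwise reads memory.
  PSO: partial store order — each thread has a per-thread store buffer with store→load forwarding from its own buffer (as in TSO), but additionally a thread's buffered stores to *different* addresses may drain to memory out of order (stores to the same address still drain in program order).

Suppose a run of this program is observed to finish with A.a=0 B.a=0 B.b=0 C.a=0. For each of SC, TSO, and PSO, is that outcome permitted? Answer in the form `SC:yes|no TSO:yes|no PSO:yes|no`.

outcome vector order: (A.a,B.a,B.b,C.a)
under SC → 0/0/1/0 0/0/1/2 0/1/1/0 0/1/1/2 2/0/0/0 2/0/0/2 2/0/1/0 2/0/1/2 2/1/1/0 2/1/1/2
under TSO → 0/0/0/0 0/0/0/2 0/0/1/0 0/0/1/2 0/1/1/0 0/1/1/2 2/0/0/0 2/0/0/2 2/0/1/0 2/0/1/2 2/1/1/0 2/1/1/2
under PSO → 0/0/0/0 0/0/0/2 0/0/1/0 0/0/1/2 0/1/1/0 0/1/1/2 2/0/0/0 2/0/0/2 2/0/1/0 2/0/1/2 2/1/1/0 2/1/1/2
target 0/0/0/0 ∈ {TSO,PSO}

SC:no TSO:yes PSO:yes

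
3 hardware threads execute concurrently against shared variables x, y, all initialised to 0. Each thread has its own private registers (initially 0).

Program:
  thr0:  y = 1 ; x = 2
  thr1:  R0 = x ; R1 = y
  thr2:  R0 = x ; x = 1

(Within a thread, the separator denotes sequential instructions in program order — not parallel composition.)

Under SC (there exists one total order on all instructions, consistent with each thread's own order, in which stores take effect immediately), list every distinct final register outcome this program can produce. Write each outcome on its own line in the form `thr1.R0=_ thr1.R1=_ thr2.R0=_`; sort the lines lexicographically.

outcome vector order: (thr1.R0,thr1.R1,thr2.R0)
|SC outcomes| = 9

thr1.R0=0 thr1.R1=0 thr2.R0=0
thr1.R0=0 thr1.R1=0 thr2.R0=2
thr1.R0=0 thr1.R1=1 thr2.R0=0
thr1.R0=0 thr1.R1=1 thr2.R0=2
thr1.R0=1 thr1.R1=0 thr2.R0=0
thr1.R0=1 thr1.R1=1 thr2.R0=0
thr1.R0=1 thr1.R1=1 thr2.R0=2
thr1.R0=2 thr1.R1=1 thr2.R0=0
thr1.R0=2 thr1.R1=1 thr2.R0=2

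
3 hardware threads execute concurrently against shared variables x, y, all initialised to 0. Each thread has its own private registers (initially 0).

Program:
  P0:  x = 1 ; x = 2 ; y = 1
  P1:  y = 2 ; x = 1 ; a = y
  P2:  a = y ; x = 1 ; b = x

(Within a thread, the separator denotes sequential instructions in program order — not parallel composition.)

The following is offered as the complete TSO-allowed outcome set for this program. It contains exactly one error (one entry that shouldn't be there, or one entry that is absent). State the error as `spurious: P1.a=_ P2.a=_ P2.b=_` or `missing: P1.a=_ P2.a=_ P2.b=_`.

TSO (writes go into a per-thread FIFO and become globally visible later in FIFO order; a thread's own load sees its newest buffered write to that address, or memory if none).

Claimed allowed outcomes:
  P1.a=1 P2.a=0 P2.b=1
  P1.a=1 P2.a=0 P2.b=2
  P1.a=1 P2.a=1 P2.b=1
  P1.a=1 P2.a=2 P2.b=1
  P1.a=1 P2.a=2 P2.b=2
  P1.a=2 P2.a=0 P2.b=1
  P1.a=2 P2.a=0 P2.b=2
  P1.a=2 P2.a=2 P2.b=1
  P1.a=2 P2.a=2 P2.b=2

outcome vector order: (P1.a,P2.a,P2.b)
TSO: 10 outcomes — {1/0/1, 1/0/2, 1/1/1, 1/2/1, 1/2/2, 2/0/1, 2/0/2, 2/1/1, 2/2/1, 2/2/2}
TSO∖claimed = {2/1/1}

missing: P1.a=2 P2.a=1 P2.b=1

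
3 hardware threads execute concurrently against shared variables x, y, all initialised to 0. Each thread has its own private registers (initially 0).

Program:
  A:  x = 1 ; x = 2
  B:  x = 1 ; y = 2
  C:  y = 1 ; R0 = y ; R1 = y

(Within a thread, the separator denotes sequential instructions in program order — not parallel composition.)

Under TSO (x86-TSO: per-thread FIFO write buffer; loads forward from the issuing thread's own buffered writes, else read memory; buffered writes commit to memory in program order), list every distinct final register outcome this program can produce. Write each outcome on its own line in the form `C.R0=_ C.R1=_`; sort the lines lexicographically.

C.R0=1 C.R1=1
C.R0=1 C.R1=2
C.R0=2 C.R1=2

outcome vector order: (C.R0,C.R1)
|TSO outcomes| = 3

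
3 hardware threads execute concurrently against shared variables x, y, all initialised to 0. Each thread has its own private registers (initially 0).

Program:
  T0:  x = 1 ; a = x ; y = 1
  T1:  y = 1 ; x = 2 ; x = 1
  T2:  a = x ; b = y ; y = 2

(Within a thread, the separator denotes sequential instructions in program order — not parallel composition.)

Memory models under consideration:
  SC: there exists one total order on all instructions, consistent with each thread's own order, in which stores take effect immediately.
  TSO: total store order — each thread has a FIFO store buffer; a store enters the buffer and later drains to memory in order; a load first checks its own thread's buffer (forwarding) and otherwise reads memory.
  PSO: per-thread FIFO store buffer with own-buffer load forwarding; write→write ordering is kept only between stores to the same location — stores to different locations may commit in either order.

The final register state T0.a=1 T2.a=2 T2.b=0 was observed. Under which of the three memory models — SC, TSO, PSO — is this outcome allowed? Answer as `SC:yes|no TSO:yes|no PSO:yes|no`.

outcome vector order: (T0.a,T2.a,T2.b)
under SC → 100, 101, 110, 111, 121, 200, 201, 210, 211, 221
under TSO → 100, 101, 110, 111, 121, 200, 201, 210, 211, 221
under PSO → 100, 101, 110, 111, 120, 121, 200, 201, 210, 211, 220, 221
target 120 ∈ {PSO}

SC:no TSO:no PSO:yes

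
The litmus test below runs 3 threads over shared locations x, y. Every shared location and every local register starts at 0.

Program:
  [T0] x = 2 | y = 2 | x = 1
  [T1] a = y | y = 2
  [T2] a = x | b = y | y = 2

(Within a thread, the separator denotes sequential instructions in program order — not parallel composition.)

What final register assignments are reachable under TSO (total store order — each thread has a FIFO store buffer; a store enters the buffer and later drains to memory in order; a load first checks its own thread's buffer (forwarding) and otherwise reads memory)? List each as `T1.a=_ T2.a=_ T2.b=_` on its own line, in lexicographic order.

outcome vector order: (T1.a,T2.a,T2.b)
|TSO outcomes| = 10

T1.a=0 T2.a=0 T2.b=0
T1.a=0 T2.a=0 T2.b=2
T1.a=0 T2.a=1 T2.b=2
T1.a=0 T2.a=2 T2.b=0
T1.a=0 T2.a=2 T2.b=2
T1.a=2 T2.a=0 T2.b=0
T1.a=2 T2.a=0 T2.b=2
T1.a=2 T2.a=1 T2.b=2
T1.a=2 T2.a=2 T2.b=0
T1.a=2 T2.a=2 T2.b=2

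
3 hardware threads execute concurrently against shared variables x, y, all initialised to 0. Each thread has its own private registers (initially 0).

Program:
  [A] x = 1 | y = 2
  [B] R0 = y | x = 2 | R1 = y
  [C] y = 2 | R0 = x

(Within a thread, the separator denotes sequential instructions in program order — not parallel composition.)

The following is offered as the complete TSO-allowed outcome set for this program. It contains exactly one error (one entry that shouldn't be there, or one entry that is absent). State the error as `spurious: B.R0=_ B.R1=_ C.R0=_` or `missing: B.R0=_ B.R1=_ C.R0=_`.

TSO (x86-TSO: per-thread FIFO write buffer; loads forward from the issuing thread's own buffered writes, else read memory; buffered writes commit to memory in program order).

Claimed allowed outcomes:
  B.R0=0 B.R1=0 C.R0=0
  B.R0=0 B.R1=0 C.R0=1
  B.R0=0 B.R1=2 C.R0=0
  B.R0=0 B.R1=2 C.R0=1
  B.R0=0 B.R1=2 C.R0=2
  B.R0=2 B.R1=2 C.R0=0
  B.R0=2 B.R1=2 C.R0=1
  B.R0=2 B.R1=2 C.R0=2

missing: B.R0=0 B.R1=0 C.R0=2

outcome vector order: (B.R0,B.R1,C.R0)
[TSO] allowed = {0/0/0, 0/0/1, 0/0/2, 0/2/0, 0/2/1, 0/2/2, 2/2/0, 2/2/1, 2/2/2}
TSO∖claimed = {0/0/2}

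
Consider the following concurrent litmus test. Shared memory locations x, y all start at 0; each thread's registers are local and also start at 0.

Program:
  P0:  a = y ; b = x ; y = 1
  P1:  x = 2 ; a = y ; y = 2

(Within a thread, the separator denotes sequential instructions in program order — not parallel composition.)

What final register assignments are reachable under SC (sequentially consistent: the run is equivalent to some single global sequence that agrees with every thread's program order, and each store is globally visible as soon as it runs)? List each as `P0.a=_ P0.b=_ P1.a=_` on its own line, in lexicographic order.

P0.a=0 P0.b=0 P1.a=0
P0.a=0 P0.b=0 P1.a=1
P0.a=0 P0.b=2 P1.a=0
P0.a=0 P0.b=2 P1.a=1
P0.a=2 P0.b=2 P1.a=0

outcome vector order: (P0.a,P0.b,P1.a)
|SC outcomes| = 5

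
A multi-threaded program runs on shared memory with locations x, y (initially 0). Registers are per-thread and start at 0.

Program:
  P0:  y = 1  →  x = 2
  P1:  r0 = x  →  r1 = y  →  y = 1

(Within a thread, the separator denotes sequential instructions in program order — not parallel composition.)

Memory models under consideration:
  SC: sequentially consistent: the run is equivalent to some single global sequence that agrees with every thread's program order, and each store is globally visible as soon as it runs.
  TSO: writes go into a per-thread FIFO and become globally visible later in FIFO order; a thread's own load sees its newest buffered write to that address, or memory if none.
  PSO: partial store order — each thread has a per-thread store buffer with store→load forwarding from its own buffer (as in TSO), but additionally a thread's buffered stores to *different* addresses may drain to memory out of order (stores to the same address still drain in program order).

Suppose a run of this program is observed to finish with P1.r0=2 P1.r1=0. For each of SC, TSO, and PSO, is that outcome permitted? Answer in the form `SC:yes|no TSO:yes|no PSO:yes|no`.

SC:no TSO:no PSO:yes

outcome vector order: (P1.r0,P1.r1)
[SC] allowed = {0/0; 0/1; 2/1}
[TSO] allowed = {0/0; 0/1; 2/1}
[PSO] allowed = {0/0; 0/1; 2/0; 2/1}
target 2/0 ∈ {PSO}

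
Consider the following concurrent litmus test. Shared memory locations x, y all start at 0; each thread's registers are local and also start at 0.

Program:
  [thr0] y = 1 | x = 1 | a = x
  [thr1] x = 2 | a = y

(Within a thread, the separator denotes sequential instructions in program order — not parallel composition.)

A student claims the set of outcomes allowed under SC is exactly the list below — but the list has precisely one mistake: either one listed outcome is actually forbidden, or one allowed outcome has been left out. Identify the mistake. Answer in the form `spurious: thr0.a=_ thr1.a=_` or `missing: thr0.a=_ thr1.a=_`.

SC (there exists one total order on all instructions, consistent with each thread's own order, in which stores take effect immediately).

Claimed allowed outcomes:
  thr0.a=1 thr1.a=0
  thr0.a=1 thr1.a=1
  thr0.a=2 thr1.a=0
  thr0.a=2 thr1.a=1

outcome vector order: (thr0.a,thr1.a)
SC: 3 outcomes — {1/0; 1/1; 2/1}
claimed∖SC = {2/0}

spurious: thr0.a=2 thr1.a=0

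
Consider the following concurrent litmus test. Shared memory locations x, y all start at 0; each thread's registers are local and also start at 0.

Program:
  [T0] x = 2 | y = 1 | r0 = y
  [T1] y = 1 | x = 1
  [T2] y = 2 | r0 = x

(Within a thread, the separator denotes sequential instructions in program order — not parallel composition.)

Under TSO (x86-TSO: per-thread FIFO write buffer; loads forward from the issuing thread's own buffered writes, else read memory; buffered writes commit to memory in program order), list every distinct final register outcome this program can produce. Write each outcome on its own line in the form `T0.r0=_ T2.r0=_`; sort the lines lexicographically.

T0.r0=1 T2.r0=0
T0.r0=1 T2.r0=1
T0.r0=1 T2.r0=2
T0.r0=2 T2.r0=0
T0.r0=2 T2.r0=1
T0.r0=2 T2.r0=2

outcome vector order: (T0.r0,T2.r0)
|TSO outcomes| = 6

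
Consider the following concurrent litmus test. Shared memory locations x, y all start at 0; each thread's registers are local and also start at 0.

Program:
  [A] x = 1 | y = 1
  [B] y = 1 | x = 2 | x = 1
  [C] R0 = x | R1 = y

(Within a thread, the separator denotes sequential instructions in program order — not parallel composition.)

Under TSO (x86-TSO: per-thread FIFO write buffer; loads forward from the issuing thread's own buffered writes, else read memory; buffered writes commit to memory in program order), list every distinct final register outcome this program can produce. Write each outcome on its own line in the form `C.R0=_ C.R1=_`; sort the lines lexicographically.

C.R0=0 C.R1=0
C.R0=0 C.R1=1
C.R0=1 C.R1=0
C.R0=1 C.R1=1
C.R0=2 C.R1=1

outcome vector order: (C.R0,C.R1)
|TSO outcomes| = 5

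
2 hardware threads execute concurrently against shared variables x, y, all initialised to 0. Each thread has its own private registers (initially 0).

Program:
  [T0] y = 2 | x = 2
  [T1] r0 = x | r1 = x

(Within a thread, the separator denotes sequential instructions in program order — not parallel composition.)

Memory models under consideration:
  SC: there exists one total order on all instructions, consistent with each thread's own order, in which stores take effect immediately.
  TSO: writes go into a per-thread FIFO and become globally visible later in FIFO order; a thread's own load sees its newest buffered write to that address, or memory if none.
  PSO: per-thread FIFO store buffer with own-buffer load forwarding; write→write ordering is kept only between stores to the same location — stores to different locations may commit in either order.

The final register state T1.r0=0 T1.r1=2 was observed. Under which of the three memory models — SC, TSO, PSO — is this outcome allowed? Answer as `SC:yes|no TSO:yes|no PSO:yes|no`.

SC:yes TSO:yes PSO:yes

outcome vector order: (T1.r0,T1.r1)
SC (3): <0 0>, <0 2>, <2 2>
TSO (3): <0 0>, <0 2>, <2 2>
PSO (3): <0 0>, <0 2>, <2 2>
target <0 2> ∈ {SC,TSO,PSO}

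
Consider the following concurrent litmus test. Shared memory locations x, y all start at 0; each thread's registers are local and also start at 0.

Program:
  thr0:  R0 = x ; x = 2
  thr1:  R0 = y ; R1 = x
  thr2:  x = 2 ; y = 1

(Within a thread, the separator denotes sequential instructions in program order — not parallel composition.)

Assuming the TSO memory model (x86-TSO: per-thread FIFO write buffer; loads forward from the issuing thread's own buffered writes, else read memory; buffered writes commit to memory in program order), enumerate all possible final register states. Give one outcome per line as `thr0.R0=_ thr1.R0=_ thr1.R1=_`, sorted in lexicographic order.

outcome vector order: (thr0.R0,thr1.R0,thr1.R1)
|TSO outcomes| = 6

thr0.R0=0 thr1.R0=0 thr1.R1=0
thr0.R0=0 thr1.R0=0 thr1.R1=2
thr0.R0=0 thr1.R0=1 thr1.R1=2
thr0.R0=2 thr1.R0=0 thr1.R1=0
thr0.R0=2 thr1.R0=0 thr1.R1=2
thr0.R0=2 thr1.R0=1 thr1.R1=2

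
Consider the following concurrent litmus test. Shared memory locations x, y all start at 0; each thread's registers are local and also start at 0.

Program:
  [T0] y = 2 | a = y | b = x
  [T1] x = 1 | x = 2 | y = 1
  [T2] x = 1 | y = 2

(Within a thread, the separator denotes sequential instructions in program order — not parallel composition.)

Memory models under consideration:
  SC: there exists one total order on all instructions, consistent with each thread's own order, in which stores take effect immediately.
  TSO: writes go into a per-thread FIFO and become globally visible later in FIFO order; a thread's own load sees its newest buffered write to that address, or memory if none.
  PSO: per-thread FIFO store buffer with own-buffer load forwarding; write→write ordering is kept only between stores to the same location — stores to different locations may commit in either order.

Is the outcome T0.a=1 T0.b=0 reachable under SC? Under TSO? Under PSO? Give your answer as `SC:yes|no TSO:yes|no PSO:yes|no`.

SC:no TSO:no PSO:yes

outcome vector order: (T0.a,T0.b)
SC: 5 outcomes — {(1,1), (1,2), (2,0), (2,1), (2,2)}
TSO: 5 outcomes — {(1,1), (1,2), (2,0), (2,1), (2,2)}
PSO: 6 outcomes — {(1,0), (1,1), (1,2), (2,0), (2,1), (2,2)}
target (1,0) ∈ {PSO}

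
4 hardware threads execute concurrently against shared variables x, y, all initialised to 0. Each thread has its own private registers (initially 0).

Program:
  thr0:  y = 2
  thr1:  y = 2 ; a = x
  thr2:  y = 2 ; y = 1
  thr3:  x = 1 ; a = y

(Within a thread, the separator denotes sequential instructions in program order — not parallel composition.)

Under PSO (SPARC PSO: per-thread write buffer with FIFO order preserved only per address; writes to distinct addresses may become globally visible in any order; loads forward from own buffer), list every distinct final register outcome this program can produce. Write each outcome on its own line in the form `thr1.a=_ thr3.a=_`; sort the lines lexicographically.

thr1.a=0 thr3.a=0
thr1.a=0 thr3.a=1
thr1.a=0 thr3.a=2
thr1.a=1 thr3.a=0
thr1.a=1 thr3.a=1
thr1.a=1 thr3.a=2

outcome vector order: (thr1.a,thr3.a)
|PSO outcomes| = 6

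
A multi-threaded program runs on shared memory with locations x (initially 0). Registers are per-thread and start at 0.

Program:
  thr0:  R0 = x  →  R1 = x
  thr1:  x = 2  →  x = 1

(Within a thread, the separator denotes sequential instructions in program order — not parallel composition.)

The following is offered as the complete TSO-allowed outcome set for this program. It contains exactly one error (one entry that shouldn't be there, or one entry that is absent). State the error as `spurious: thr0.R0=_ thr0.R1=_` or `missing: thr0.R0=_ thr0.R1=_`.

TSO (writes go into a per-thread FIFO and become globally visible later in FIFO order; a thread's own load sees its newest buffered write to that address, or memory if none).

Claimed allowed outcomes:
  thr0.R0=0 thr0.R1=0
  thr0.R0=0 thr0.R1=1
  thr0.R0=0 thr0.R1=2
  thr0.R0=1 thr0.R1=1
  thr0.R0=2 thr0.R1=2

missing: thr0.R0=2 thr0.R1=1

outcome vector order: (thr0.R0,thr0.R1)
[TSO] allowed = {(0,0), (0,1), (0,2), (1,1), (2,1), (2,2)}
TSO∖claimed = {(2,1)}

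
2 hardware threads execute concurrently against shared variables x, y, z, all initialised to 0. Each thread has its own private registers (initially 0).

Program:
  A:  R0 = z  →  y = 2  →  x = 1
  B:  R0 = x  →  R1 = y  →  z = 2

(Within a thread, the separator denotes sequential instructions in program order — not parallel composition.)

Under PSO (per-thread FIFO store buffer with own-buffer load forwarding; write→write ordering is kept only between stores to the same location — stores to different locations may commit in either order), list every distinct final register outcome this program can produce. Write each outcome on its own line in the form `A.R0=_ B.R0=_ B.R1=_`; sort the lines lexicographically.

outcome vector order: (A.R0,B.R0,B.R1)
|PSO outcomes| = 5

A.R0=0 B.R0=0 B.R1=0
A.R0=0 B.R0=0 B.R1=2
A.R0=0 B.R0=1 B.R1=0
A.R0=0 B.R0=1 B.R1=2
A.R0=2 B.R0=0 B.R1=0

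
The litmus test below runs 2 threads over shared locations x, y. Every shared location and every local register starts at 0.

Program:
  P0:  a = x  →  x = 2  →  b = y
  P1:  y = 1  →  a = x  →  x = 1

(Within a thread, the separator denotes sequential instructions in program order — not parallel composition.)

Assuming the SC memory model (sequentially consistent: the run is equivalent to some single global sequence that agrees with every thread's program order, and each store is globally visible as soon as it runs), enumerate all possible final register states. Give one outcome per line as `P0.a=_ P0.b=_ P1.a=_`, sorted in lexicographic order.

outcome vector order: (P0.a,P0.b,P1.a)
|SC outcomes| = 4

P0.a=0 P0.b=0 P1.a=2
P0.a=0 P0.b=1 P1.a=0
P0.a=0 P0.b=1 P1.a=2
P0.a=1 P0.b=1 P1.a=0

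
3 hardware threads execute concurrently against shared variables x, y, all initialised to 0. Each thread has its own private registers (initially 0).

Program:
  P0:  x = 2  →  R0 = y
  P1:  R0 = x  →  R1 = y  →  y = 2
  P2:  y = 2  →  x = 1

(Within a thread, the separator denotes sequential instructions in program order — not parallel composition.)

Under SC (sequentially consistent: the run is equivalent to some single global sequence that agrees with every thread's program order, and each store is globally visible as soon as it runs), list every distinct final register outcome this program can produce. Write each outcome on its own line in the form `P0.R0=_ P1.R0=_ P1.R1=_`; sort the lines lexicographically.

outcome vector order: (P0.R0,P1.R0,P1.R1)
|SC outcomes| = 10

P0.R0=0 P1.R0=0 P1.R1=0
P0.R0=0 P1.R0=0 P1.R1=2
P0.R0=0 P1.R0=1 P1.R1=2
P0.R0=0 P1.R0=2 P1.R1=0
P0.R0=0 P1.R0=2 P1.R1=2
P0.R0=2 P1.R0=0 P1.R1=0
P0.R0=2 P1.R0=0 P1.R1=2
P0.R0=2 P1.R0=1 P1.R1=2
P0.R0=2 P1.R0=2 P1.R1=0
P0.R0=2 P1.R0=2 P1.R1=2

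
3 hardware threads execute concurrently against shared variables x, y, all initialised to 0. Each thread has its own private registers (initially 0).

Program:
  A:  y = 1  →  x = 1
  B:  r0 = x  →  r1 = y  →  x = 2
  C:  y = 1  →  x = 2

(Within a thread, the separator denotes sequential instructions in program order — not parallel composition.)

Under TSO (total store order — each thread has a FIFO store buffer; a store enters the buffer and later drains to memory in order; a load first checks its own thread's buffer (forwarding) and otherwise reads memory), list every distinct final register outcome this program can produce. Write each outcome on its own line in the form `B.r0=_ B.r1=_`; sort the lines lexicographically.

outcome vector order: (B.r0,B.r1)
|TSO outcomes| = 4

B.r0=0 B.r1=0
B.r0=0 B.r1=1
B.r0=1 B.r1=1
B.r0=2 B.r1=1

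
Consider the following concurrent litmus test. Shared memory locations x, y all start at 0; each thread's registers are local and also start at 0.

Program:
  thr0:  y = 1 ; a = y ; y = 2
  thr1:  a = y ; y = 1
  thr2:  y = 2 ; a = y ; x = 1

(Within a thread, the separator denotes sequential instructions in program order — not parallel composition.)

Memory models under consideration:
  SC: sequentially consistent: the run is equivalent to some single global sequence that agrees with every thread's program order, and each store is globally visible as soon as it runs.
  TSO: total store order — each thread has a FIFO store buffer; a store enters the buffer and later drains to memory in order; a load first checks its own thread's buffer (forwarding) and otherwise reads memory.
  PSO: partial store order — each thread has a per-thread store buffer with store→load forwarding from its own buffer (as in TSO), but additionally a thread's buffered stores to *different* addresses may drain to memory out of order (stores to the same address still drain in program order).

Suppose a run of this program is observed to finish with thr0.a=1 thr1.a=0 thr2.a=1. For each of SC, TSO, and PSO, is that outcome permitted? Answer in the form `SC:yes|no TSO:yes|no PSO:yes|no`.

SC:yes TSO:yes PSO:yes

outcome vector order: (thr0.a,thr1.a,thr2.a)
[SC] allowed = {(1,0,1) (1,0,2) (1,1,1) (1,1,2) (1,2,1) (1,2,2) (2,0,1) (2,0,2) (2,1,1) (2,1,2) (2,2,1) (2,2,2)}
[TSO] allowed = {(1,0,1) (1,0,2) (1,1,1) (1,1,2) (1,2,1) (1,2,2) (2,0,1) (2,0,2) (2,1,1) (2,1,2) (2,2,1) (2,2,2)}
[PSO] allowed = {(1,0,1) (1,0,2) (1,1,1) (1,1,2) (1,2,1) (1,2,2) (2,0,1) (2,0,2) (2,1,1) (2,1,2) (2,2,1) (2,2,2)}
target (1,0,1) ∈ {SC,TSO,PSO}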